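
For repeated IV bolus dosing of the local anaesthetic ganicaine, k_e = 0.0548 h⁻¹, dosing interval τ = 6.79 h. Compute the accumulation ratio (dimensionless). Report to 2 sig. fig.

3.2

e^(−kτ) = e^(−0.05480 × 6.79) = 0.6893
Accumulation ratio R = 1 / (1 − e^(−kτ)) = 1 / (1 − 0.6893) = 3.219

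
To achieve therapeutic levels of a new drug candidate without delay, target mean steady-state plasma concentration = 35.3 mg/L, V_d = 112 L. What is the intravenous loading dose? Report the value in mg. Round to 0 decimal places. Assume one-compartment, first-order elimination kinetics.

3954 mg

LD = Css × Vd = 35.3 × 112 = 3954 mg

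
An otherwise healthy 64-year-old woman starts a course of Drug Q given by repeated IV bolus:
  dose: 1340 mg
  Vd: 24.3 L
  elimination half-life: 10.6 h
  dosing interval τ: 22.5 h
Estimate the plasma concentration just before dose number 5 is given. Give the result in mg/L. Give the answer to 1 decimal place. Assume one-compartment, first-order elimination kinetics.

C₀ per dose = Dose / Vd = 1340 / 24.3 = 55.14 mg/L
k = ln2 / t½ = 0.693147 / 10.6 = 0.06539 h⁻¹
Fraction remaining after one interval: r = e^(−kτ) = e^(−0.06539 × 22.5) = 0.2296
Before dose 5, 4 doses have been given (aged 1τ, 2τ, 3τ, 4τ).
C_trough = C₀ × (r + r² + … + r^4) = C₀ × r(1−r^4)/(1−r)
        = 55.14 × 0.2296 × (1 − 0.002779) / (1 − 0.2296) = 16.39 mg/L

16.4 mg/L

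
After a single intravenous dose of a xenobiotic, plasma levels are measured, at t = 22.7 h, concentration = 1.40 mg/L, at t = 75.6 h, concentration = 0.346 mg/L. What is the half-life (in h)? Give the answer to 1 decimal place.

k = ln(C₁/C₂) / (t₂ − t₁) = ln(1.40/0.346) / (75.6 − 22.7)
  = 1.398 / 52.90 = 0.02643 h⁻¹
t½ = ln2 / k = 0.693147 / 0.02643 = 26.23 h

26.2 h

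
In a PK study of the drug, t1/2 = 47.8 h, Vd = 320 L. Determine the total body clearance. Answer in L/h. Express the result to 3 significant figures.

4.64 L/h

k = ln2 / t½ = 0.693147 / 47.8 = 0.01450 h⁻¹
CL = k × Vd = 0.01450 × 320 = 4.640 L/h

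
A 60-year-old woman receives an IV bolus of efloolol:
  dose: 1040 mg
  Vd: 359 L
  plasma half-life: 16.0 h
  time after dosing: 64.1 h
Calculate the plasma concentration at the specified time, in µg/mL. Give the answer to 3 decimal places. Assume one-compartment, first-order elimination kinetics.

0.180 µg/mL

C₀ = Dose / Vd = 1040 / 359 = 2.897 mg/L
k = ln2 / t½ = 0.693147 / 16.0 = 0.04332 h⁻¹
C = C₀ · e^(−k·t) = 2.897 × e^(−0.04332 × 64.1)
  = 2.897 × 0.06224 = 0.1803 mg/L
(0.1803 mg/L = 0.1803 µg/mL)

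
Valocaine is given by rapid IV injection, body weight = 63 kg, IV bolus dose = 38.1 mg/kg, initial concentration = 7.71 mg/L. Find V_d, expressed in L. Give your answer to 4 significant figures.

Dose = 38.1 × 63 = 2400 mg
Vd = Dose / C₀ = 2400 / 7.71 = 311.3 L

311.3 L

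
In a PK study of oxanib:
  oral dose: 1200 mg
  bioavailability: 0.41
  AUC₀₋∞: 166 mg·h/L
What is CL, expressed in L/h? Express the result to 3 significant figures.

2.96 L/h

CL = F·Dose / AUC = 0.41 × 1200 / 166 = 2.964 L/h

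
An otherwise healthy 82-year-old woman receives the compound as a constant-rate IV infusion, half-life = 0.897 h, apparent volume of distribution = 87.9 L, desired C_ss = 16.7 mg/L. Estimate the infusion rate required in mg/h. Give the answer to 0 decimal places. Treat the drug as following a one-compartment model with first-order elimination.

1134 mg/h

k = ln2 / t½ = 0.693147 / 0.897 = 0.7727 h⁻¹
CL = k × Vd = 0.7727 × 87.9 = 67.92 L/h
At steady state, infusion rate R₀ = Css × CL = 16.7 × 67.92 = 1134 mg/h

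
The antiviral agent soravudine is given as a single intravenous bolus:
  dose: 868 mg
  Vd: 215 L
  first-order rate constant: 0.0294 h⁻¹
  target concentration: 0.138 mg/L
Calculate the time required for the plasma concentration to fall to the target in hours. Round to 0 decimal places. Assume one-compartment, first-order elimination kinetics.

115 h

C₀ = Dose / Vd = 868.0 / 215 = 4.037 mg/L
t = ln(C₀ / C) / k = ln(4.037 / 0.138) / 0.02940
  = ln(29.25) / 0.02940 = 3.376 / 0.02940 = 114.8 h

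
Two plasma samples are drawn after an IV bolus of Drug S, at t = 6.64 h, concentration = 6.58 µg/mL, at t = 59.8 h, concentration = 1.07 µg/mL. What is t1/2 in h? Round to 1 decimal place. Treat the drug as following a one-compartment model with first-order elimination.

k = ln(C₁/C₂) / (t₂ − t₁) = ln(6.58/1.07) / (59.8 − 6.64)
  = 1.816 / 53.16 = 0.03416 h⁻¹
t½ = ln2 / k = 0.693147 / 0.03416 = 20.29 h

20.3 h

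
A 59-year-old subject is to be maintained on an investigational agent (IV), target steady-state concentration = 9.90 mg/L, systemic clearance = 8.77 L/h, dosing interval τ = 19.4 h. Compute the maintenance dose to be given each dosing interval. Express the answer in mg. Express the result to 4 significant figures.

1684 mg

At steady state, Dose/τ = Css × CL.
Dose = Css × CL × τ = 9.90 × 8.770 × 19.4 = 1684 mg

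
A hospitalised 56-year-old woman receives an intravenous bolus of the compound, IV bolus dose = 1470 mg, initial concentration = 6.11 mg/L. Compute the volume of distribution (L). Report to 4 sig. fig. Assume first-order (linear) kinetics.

240.6 L

Vd = Dose / C₀ = 1470 / 6.11 = 240.6 L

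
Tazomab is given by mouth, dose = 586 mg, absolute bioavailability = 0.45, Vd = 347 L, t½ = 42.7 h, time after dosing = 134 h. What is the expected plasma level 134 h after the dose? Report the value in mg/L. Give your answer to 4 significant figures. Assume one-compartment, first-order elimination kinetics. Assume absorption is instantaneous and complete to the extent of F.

Amount reaching circulation = F × Dose = 0.45 × 586.0 = 263.7 mg
C₀ = F·Dose / Vd = 263.7 / 347 = 0.7599 mg/L
k = ln2 / t½ = 0.693147 / 42.7 = 0.01623 h⁻¹
C = C₀ · e^(−k·t) = 0.7599 × e^(−0.01623 × 134)
  = 0.7599 × 0.1136 = 0.08632 mg/L

0.08632 mg/L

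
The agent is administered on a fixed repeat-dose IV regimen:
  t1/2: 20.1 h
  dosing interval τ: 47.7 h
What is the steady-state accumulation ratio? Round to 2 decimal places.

1.24

k = ln2 / t½ = 0.693147 / 20.1 = 0.03448 h⁻¹
e^(−kτ) = e^(−0.03448 × 47.7) = 0.1931
Accumulation ratio R = 1 / (1 − e^(−kτ)) = 1 / (1 − 0.1931) = 1.239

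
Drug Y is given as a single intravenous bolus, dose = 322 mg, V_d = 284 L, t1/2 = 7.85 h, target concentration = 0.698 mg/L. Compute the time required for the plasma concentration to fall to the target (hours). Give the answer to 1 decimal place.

C₀ = Dose / Vd = 322.0 / 284 = 1.134 mg/L
k = ln2 / t½ = 0.693147 / 7.85 = 0.08830 h⁻¹
t = ln(C₀ / C) / k = ln(1.134 / 0.698) / 0.08830
  = ln(1.625) / 0.08830 = 0.4855 / 0.08830 = 5.498 h

5.5 h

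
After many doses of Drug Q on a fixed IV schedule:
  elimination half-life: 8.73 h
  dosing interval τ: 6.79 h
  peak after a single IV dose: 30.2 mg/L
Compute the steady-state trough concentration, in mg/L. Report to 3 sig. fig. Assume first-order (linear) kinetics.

42.3 mg/L

k = ln2 / t½ = 0.693147 / 8.73 = 0.07940 h⁻¹
e^(−kτ) = e^(−0.07940 × 6.79) = 0.5833
Accumulation ratio R = 1 / (1 − e^(−kτ)) = 1 / (1 − 0.5833) = 2.400
Steady-state trough = C₀ × R × e^(−kτ) = 30.2 × 2.400 × 0.5833 = 42.28 mg/L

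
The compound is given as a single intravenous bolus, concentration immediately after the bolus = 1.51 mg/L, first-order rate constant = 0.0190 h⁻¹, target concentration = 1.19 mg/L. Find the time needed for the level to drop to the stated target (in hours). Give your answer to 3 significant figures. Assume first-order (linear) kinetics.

12.5 h

t = ln(C₀ / C) / k = ln(1.510 / 1.19) / 0.01900
  = ln(1.269) / 0.01900 = 0.2382 / 0.01900 = 12.54 h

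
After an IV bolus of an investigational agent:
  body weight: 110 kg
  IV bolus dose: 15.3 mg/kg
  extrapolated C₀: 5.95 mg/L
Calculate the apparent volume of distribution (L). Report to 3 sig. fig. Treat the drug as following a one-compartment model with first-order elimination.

283 L

Dose = 15.3 × 110 = 1683 mg
Vd = Dose / C₀ = 1683 / 5.95 = 282.9 L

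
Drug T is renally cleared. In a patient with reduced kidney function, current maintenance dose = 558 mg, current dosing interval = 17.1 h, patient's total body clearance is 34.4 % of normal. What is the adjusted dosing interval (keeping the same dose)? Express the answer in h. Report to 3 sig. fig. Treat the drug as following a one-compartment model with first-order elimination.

49.7 h

To keep the same average steady-state level, dosing rate must scale with clearance.
CL ratio = 34.4 / 100 = 0.3440
New interval (same dose) = 17.1 / 0.3440 = 49.71 h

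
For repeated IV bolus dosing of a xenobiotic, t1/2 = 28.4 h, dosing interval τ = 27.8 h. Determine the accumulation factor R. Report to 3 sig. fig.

k = ln2 / t½ = 0.693147 / 28.4 = 0.02441 h⁻¹
e^(−kτ) = e^(−0.02441 × 27.8) = 0.5073
Accumulation ratio R = 1 / (1 − e^(−kτ)) = 1 / (1 − 0.5073) = 2.030

2.03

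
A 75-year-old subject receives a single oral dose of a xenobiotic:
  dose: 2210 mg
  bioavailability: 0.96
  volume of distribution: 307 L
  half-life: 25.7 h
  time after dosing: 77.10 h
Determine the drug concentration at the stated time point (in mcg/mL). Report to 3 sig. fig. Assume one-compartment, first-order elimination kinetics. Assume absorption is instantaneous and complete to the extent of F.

Amount reaching circulation = F × Dose = 0.96 × 2210 = 2122 mg
C₀ = F·Dose / Vd = 2122 / 307 = 6.912 mg/L
k = ln2 / t½ = 0.693147 / 25.7 = 0.02697 h⁻¹
t / t½ = 77.10 / 25.7 = 3 half-lives
C = C₀ × (1/2)^3 = 6.912 × 0.1250 = 0.8640 mg/L
(0.8640 mg/L = 0.8640 mcg/mL)

0.864 mcg/mL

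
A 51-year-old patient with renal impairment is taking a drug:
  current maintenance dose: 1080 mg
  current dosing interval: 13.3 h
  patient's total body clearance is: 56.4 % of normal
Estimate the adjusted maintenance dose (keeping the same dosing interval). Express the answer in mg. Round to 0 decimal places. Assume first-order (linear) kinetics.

To keep the same average steady-state level, dosing rate must scale with clearance.
CL ratio = 56.4 / 100 = 0.5640
New dose (same interval) = 1080 × 0.5640 = 609.1 mg

609 mg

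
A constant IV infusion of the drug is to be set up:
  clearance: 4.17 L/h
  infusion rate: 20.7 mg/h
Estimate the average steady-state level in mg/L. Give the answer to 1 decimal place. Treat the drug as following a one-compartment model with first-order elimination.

At steady state Css = R₀ / CL = 20.7 / 4.170 = 4.964 mg/L

5.0 mg/L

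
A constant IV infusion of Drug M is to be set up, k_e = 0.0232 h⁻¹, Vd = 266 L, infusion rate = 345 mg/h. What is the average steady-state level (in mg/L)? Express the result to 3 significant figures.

55.9 mg/L

CL = k × Vd = 0.02320 × 266 = 6.171 L/h
At steady state Css = R₀ / CL = 345 / 6.171 = 55.91 mg/L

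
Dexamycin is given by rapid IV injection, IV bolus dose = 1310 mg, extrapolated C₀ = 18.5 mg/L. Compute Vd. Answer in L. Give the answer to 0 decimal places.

Vd = Dose / C₀ = 1310 / 18.5 = 70.81 L

71 L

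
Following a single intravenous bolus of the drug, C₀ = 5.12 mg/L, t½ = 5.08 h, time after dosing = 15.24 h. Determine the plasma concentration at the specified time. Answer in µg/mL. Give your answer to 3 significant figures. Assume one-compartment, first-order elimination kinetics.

k = ln2 / t½ = 0.693147 / 5.08 = 0.1364 h⁻¹
t / t½ = 15.24 / 5.08 = 3 half-lives
C = C₀ × (1/2)^3 = 5.120 × 0.1250 = 0.6400 mg/L
(0.6400 mg/L = 0.6400 µg/mL)

0.640 µg/mL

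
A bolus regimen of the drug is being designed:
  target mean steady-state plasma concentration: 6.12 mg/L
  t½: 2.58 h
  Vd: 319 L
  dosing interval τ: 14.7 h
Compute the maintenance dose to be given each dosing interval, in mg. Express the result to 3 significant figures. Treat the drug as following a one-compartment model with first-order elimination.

k = ln2 / t½ = 0.693147 / 2.58 = 0.2687 h⁻¹
CL = k × Vd = 0.2687 × 319 = 85.72 L/h
At steady state, Dose/τ = Css × CL.
Dose = Css × CL × τ = 6.12 × 85.72 × 14.7 = 7712 mg

7710 mg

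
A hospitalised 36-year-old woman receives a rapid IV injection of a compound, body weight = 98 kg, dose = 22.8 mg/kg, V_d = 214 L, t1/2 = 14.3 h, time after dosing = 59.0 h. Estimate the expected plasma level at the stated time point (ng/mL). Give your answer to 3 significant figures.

598 ng/mL

Total dose = 22.8 × 98 = 2234 mg
C₀ = Dose / Vd = 2234 / 214 = 10.44 mg/L
k = ln2 / t½ = 0.693147 / 14.3 = 0.04847 h⁻¹
C = C₀ · e^(−k·t) = 10.44 × e^(−0.04847 × 59.0)
  = 10.44 × 0.05728 = 0.5980 mg/L
Convert: 0.5980 mg/L × 1000 = 598.0 ng/mL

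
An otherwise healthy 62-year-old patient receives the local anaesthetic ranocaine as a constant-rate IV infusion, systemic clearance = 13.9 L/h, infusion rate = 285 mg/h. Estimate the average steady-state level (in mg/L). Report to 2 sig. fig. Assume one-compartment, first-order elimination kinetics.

21 mg/L

At steady state Css = R₀ / CL = 285 / 13.90 = 20.50 mg/L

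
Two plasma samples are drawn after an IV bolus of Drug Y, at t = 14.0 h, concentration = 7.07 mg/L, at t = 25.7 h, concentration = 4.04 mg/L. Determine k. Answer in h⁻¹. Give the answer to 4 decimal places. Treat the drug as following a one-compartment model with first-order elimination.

0.0478 h⁻¹

k = ln(C₁/C₂) / (t₂ − t₁) = ln(7.07/4.04) / (25.7 − 14.0)
  = 0.5596 / 11.70 = 0.04783 h⁻¹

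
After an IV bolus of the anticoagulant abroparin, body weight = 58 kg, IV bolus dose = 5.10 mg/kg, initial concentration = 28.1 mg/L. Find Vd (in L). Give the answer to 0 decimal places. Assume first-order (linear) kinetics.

Dose = 5.10 × 58 = 295.8 mg
Vd = Dose / C₀ = 295.8 / 28.1 = 10.53 L

11 L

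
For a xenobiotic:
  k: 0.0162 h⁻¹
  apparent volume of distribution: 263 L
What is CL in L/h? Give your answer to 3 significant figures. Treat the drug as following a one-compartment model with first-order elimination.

4.26 L/h

CL = k × Vd = 0.0162 × 263 = 4.261 L/h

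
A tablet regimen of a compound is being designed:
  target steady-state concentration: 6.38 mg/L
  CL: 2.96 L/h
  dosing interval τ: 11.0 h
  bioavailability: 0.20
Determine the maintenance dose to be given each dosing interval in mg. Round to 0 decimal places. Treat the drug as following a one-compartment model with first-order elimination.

1039 mg

At steady state, F × (Dose/τ) = Css × CL.
Dose = Css × CL × τ / F = 6.38 × 2.960 × 11.0 / 0.20 = 1039 mg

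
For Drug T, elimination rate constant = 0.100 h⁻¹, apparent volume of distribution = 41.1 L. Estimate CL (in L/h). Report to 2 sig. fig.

4.1 L/h

CL = k × Vd = 0.100 × 41.1 = 4.110 L/h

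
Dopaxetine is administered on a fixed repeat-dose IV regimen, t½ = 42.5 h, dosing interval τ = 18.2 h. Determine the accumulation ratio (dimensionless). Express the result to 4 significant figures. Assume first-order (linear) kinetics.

k = ln2 / t½ = 0.693147 / 42.5 = 0.01631 h⁻¹
e^(−kτ) = e^(−0.01631 × 18.2) = 0.7432
Accumulation ratio R = 1 / (1 − e^(−kτ)) = 1 / (1 − 0.7432) = 3.894

3.894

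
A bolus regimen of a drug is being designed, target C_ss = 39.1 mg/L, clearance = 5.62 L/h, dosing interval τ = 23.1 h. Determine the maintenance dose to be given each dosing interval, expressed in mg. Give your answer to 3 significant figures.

5080 mg

At steady state, Dose/τ = Css × CL.
Dose = Css × CL × τ = 39.1 × 5.620 × 23.1 = 5076 mg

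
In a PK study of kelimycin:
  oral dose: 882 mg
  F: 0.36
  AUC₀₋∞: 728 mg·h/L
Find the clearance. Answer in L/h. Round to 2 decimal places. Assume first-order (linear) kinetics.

CL = F·Dose / AUC = 0.36 × 882 / 728 = 0.4362 L/h

0.44 L/h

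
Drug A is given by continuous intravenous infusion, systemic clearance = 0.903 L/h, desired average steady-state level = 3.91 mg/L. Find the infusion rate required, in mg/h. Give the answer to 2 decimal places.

At steady state, infusion rate R₀ = Css × CL = 3.91 × 0.9030 = 3.531 mg/h

3.53 mg/h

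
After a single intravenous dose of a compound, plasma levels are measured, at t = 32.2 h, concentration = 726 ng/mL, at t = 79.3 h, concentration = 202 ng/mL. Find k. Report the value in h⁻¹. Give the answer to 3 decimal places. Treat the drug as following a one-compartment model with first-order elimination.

k = ln(C₁/C₂) / (t₂ − t₁) = ln(726/202) / (79.3 − 32.2)
  = 1.279 / 47.10 = 0.02715 h⁻¹

0.027 h⁻¹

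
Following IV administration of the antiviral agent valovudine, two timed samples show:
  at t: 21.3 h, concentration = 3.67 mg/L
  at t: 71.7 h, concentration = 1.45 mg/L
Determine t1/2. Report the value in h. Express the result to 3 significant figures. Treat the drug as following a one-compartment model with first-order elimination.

37.6 h

k = ln(C₁/C₂) / (t₂ − t₁) = ln(3.67/1.45) / (71.7 − 21.3)
  = 0.9286 / 50.40 = 0.01842 h⁻¹
t½ = ln2 / k = 0.693147 / 0.01842 = 37.63 h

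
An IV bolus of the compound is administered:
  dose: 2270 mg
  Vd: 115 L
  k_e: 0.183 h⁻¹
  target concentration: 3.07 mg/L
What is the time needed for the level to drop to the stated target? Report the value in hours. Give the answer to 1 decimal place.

10.2 h

C₀ = Dose / Vd = 2270 / 115 = 19.74 mg/L
t = ln(C₀ / C) / k = ln(19.74 / 3.07) / 0.1830
  = ln(6.430) / 0.1830 = 1.861 / 0.1830 = 10.17 h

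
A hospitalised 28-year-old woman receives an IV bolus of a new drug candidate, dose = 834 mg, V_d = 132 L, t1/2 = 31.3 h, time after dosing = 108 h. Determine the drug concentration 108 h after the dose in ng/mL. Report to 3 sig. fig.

C₀ = Dose / Vd = 834.0 / 132 = 6.318 mg/L
k = ln2 / t½ = 0.693147 / 31.3 = 0.02215 h⁻¹
C = C₀ · e^(−k·t) = 6.318 × e^(−0.02215 × 108)
  = 6.318 × 0.09143 = 0.5777 mg/L
Convert: 0.5777 mg/L × 1000 = 577.7 ng/mL

578 ng/mL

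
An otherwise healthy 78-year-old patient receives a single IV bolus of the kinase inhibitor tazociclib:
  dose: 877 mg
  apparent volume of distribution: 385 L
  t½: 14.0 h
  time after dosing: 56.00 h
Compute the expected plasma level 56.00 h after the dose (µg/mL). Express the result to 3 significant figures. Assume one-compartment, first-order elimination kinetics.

0.142 µg/mL

C₀ = Dose / Vd = 877.0 / 385 = 2.278 mg/L
k = ln2 / t½ = 0.693147 / 14.0 = 0.04951 h⁻¹
t / t½ = 56.00 / 14.0 = 4 half-lives
C = C₀ × (1/2)^4 = 2.278 × 0.06250 = 0.1424 mg/L
(0.1424 mg/L = 0.1424 µg/mL)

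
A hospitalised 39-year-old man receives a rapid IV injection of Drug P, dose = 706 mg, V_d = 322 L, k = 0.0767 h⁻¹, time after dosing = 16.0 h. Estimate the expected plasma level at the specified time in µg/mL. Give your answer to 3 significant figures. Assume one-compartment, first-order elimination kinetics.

0.643 µg/mL

C₀ = Dose / Vd = 706.0 / 322 = 2.193 mg/L
C = C₀ · e^(−k·t) = 2.193 × e^(−0.07670 × 16.0)
  = 2.193 × 0.2931 = 0.6428 mg/L
(0.6428 mg/L = 0.6428 µg/mL)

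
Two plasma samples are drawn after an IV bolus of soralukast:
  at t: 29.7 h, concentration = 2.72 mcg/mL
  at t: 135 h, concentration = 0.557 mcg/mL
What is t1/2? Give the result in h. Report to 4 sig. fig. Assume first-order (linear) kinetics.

46.03 h

k = ln(C₁/C₂) / (t₂ − t₁) = ln(2.72/0.557) / (135 − 29.7)
  = 1.586 / 105.3 = 0.01506 h⁻¹
t½ = ln2 / k = 0.693147 / 0.01506 = 46.03 h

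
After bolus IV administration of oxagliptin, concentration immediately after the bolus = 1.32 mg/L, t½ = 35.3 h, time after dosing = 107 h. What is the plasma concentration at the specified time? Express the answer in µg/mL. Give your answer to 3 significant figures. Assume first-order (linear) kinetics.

0.161 µg/mL

k = ln2 / t½ = 0.693147 / 35.3 = 0.01964 h⁻¹
C = C₀ · e^(−k·t) = 1.320 × e^(−0.01964 × 107)
  = 1.320 × 0.1223 = 0.1614 mg/L
(0.1614 mg/L = 0.1614 µg/mL)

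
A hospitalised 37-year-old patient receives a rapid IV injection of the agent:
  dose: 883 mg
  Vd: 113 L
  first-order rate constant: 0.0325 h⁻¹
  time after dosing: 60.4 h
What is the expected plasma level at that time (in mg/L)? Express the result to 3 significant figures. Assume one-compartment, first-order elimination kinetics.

1.10 mg/L

C₀ = Dose / Vd = 883.0 / 113 = 7.814 mg/L
C = C₀ · e^(−k·t) = 7.814 × e^(−0.03250 × 60.4)
  = 7.814 × 0.1404 = 1.097 mg/L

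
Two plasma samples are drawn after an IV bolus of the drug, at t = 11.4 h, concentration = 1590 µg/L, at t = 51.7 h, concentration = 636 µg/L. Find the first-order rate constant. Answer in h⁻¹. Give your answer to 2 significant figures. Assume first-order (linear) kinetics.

k = ln(C₁/C₂) / (t₂ − t₁) = ln(1590/636) / (51.7 − 11.4)
  = 0.9163 / 40.30 = 0.02274 h⁻¹

0.023 h⁻¹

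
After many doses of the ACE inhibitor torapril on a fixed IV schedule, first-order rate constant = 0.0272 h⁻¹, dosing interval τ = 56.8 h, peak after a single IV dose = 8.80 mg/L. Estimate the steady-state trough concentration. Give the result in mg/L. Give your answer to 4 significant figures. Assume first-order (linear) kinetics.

e^(−kτ) = e^(−0.02720 × 56.8) = 0.2133
Accumulation ratio R = 1 / (1 − e^(−kτ)) = 1 / (1 − 0.2133) = 1.271
Steady-state trough = C₀ × R × e^(−kτ) = 8.80 × 1.271 × 0.2133 = 2.386 mg/L

2.386 mg/L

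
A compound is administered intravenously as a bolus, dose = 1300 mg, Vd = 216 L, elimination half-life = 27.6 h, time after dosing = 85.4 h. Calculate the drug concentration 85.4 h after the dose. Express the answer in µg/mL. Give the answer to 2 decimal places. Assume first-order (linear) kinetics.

0.70 µg/mL

C₀ = Dose / Vd = 1300 / 216 = 6.019 mg/L
k = ln2 / t½ = 0.693147 / 27.6 = 0.02511 h⁻¹
C = C₀ · e^(−k·t) = 6.019 × e^(−0.02511 × 85.4)
  = 6.019 × 0.1171 = 0.7048 mg/L
(0.7048 mg/L = 0.7048 µg/mL)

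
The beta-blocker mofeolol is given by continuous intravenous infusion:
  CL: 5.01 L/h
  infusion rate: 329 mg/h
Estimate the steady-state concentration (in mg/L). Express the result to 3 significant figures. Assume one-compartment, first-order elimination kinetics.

65.7 mg/L

At steady state Css = R₀ / CL = 329 / 5.010 = 65.67 mg/L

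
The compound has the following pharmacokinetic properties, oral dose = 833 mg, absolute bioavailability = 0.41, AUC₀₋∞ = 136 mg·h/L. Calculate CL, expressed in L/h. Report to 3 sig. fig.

CL = F·Dose / AUC = 0.41 × 833 / 136 = 2.511 L/h

2.51 L/h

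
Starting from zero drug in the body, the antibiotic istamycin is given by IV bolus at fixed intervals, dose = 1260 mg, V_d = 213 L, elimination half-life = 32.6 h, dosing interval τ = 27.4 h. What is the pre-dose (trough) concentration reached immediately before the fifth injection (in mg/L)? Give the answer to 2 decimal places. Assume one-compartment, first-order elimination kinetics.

6.75 mg/L

C₀ per dose = Dose / Vd = 1260 / 213 = 5.915 mg/L
k = ln2 / t½ = 0.693147 / 32.6 = 0.02126 h⁻¹
Fraction remaining after one interval: r = e^(−kτ) = e^(−0.02126 × 27.4) = 0.5585
Before dose 5, 4 doses have been given (aged 1τ, 2τ, 3τ, 4τ).
C_trough = C₀ × (r + r² + … + r^4) = C₀ × r(1−r^4)/(1−r)
        = 5.915 × 0.5585 × (1 − 0.09730) / (1 − 0.5585) = 6.754 mg/L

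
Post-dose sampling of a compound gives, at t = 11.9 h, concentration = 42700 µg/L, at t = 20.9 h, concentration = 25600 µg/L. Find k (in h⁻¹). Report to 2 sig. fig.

0.057 h⁻¹

k = ln(C₁/C₂) / (t₂ − t₁) = ln(42700/25600) / (20.9 − 11.9)
  = 0.5116 / 9.000 = 0.05684 h⁻¹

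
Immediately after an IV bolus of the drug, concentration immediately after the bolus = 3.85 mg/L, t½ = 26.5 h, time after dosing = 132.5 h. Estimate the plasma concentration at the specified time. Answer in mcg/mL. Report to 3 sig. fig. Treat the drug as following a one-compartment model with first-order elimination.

k = ln2 / t½ = 0.693147 / 26.5 = 0.02616 h⁻¹
t / t½ = 132.5 / 26.5 = 5 half-lives
C = C₀ × (1/2)^5 = 3.850 × 0.03125 = 0.1203 mg/L
(0.1203 mg/L = 0.1203 mcg/mL)

0.120 mcg/mL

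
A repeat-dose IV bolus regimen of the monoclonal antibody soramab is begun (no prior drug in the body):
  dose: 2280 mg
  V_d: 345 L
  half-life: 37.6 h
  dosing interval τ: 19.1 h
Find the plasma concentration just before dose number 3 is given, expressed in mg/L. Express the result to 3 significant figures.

7.92 mg/L

C₀ per dose = Dose / Vd = 2280 / 345 = 6.609 mg/L
k = ln2 / t½ = 0.693147 / 37.6 = 0.01843 h⁻¹
Fraction remaining after one interval: r = e^(−kτ) = e^(−0.01843 × 19.1) = 0.7033
Before dose 3, 2 doses have been given (aged 1τ, 2τ).
C_trough = C₀ × (r + r²) = 6.609 × (0.7033 + 0.4946) = 7.917 mg/L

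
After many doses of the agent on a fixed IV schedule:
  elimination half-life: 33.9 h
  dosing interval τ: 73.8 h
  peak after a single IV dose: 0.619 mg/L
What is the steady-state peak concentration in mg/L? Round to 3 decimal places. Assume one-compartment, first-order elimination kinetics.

k = ln2 / t½ = 0.693147 / 33.9 = 0.02045 h⁻¹
e^(−kτ) = e^(−0.02045 × 73.8) = 0.2211
Accumulation ratio R = 1 / (1 − e^(−kτ)) = 1 / (1 − 0.2211) = 1.284
Steady-state peak = C₀ × R = 0.619 × 1.284 = 0.7948 mg/L

0.795 mg/L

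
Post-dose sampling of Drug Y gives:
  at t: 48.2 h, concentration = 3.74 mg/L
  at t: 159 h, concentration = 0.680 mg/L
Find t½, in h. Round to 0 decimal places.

45 h

k = ln(C₁/C₂) / (t₂ − t₁) = ln(3.74/0.680) / (159 − 48.2)
  = 1.705 / 110.8 = 0.01539 h⁻¹
t½ = ln2 / k = 0.693147 / 0.01539 = 45.04 h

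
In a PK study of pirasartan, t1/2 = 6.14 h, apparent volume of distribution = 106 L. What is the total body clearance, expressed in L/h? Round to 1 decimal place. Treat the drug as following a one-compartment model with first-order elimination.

k = ln2 / t½ = 0.693147 / 6.14 = 0.1129 h⁻¹
CL = k × Vd = 0.1129 × 106 = 11.97 L/h

12.0 L/h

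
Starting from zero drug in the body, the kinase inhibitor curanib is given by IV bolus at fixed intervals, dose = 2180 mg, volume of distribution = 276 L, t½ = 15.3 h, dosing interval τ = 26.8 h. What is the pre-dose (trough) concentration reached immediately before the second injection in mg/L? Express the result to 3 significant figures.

2.35 mg/L

C₀ per dose = Dose / Vd = 2180 / 276 = 7.899 mg/L
k = ln2 / t½ = 0.693147 / 15.3 = 0.04530 h⁻¹
Fraction remaining after one interval: r = e^(−kτ) = e^(−0.04530 × 26.8) = 0.2970
Before dose 2, 1 dose has been given (aged 1τ).
C_trough = C₀ × r = 7.899 × 0.2970 = 2.346 mg/L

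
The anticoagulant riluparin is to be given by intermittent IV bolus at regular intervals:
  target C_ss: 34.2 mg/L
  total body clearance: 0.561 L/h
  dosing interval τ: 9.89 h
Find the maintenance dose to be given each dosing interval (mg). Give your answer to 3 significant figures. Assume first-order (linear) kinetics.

190 mg

At steady state, Dose/τ = Css × CL.
Dose = Css × CL × τ = 34.2 × 0.5610 × 9.89 = 189.8 mg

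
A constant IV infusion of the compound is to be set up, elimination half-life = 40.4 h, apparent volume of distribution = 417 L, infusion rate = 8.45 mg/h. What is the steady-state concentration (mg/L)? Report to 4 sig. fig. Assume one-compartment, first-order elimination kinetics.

k = ln2 / t½ = 0.693147 / 40.4 = 0.01716 h⁻¹
CL = k × Vd = 0.01716 × 417 = 7.156 L/h
At steady state Css = R₀ / CL = 8.45 / 7.156 = 1.181 mg/L

1.181 mg/L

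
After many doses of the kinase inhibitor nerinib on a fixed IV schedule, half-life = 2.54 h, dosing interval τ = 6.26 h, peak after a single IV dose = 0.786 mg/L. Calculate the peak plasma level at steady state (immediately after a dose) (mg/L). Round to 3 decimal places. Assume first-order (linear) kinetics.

k = ln2 / t½ = 0.693147 / 2.54 = 0.2729 h⁻¹
e^(−kτ) = e^(−0.2729 × 6.26) = 0.1812
Accumulation ratio R = 1 / (1 − e^(−kτ)) = 1 / (1 − 0.1812) = 1.221
Steady-state peak = C₀ × R = 0.786 × 1.221 = 0.9597 mg/L

0.960 mg/L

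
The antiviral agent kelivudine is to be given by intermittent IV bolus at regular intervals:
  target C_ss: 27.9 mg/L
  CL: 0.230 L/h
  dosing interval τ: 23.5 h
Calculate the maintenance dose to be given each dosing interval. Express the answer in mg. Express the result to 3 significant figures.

151 mg

At steady state, Dose/τ = Css × CL.
Dose = Css × CL × τ = 27.9 × 0.2300 × 23.5 = 150.8 mg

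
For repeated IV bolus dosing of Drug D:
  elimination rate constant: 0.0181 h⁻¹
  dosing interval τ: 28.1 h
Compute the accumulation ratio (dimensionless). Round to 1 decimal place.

e^(−kτ) = e^(−0.01810 × 28.1) = 0.6013
Accumulation ratio R = 1 / (1 − e^(−kτ)) = 1 / (1 − 0.6013) = 2.508

2.5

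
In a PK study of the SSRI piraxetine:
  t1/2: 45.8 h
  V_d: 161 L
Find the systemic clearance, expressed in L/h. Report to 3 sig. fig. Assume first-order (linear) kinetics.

2.44 L/h

k = ln2 / t½ = 0.693147 / 45.8 = 0.01513 h⁻¹
CL = k × Vd = 0.01513 × 161 = 2.436 L/h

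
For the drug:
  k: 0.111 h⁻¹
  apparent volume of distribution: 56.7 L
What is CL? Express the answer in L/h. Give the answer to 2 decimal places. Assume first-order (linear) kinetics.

6.29 L/h

CL = k × Vd = 0.111 × 56.7 = 6.294 L/h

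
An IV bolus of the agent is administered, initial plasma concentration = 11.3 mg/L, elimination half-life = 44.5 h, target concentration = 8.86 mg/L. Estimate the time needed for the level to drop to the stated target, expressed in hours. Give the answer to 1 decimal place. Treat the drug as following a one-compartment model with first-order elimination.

k = ln2 / t½ = 0.693147 / 44.5 = 0.01558 h⁻¹
t = ln(C₀ / C) / k = ln(11.30 / 8.86) / 0.01558
  = ln(1.275) / 0.01558 = 0.2429 / 0.01558 = 15.59 h

15.6 h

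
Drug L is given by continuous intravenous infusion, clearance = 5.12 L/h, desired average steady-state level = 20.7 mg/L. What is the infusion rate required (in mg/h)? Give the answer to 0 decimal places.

106 mg/h

At steady state, infusion rate R₀ = Css × CL = 20.7 × 5.120 = 106.0 mg/h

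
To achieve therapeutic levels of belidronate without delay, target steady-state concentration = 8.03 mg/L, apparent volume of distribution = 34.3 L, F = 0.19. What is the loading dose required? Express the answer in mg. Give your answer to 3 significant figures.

1450 mg

LD = Css × Vd / F = 8.03 × 34.3 / 0.19 = 1450 mg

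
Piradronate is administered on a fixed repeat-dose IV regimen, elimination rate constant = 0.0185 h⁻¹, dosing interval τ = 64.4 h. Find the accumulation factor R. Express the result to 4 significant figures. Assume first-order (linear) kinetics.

e^(−kτ) = e^(−0.01850 × 64.4) = 0.3038
Accumulation ratio R = 1 / (1 − e^(−kτ)) = 1 / (1 − 0.3038) = 1.436

1.436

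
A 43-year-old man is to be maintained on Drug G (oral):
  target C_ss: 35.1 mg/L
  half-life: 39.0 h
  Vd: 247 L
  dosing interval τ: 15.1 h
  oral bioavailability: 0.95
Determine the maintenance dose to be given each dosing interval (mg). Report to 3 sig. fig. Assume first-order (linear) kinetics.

k = ln2 / t½ = 0.693147 / 39.0 = 0.01777 h⁻¹
CL = k × Vd = 0.01777 × 247 = 4.389 L/h
At steady state, F × (Dose/τ) = Css × CL.
Dose = Css × CL × τ / F = 35.1 × 4.389 × 15.1 / 0.95 = 2449 mg

2450 mg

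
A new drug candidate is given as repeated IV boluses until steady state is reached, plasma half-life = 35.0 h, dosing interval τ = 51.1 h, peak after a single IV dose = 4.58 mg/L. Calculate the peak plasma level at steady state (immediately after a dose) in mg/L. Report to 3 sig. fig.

k = ln2 / t½ = 0.693147 / 35.0 = 0.01980 h⁻¹
e^(−kτ) = e^(−0.01980 × 51.1) = 0.3636
Accumulation ratio R = 1 / (1 − e^(−kτ)) = 1 / (1 − 0.3636) = 1.571
Steady-state peak = C₀ × R = 4.58 × 1.571 = 7.195 mg/L

7.20 mg/L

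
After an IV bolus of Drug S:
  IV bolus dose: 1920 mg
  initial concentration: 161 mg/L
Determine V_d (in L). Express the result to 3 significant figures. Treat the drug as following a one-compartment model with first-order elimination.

11.9 L

Vd = Dose / C₀ = 1920 / 161 = 11.93 L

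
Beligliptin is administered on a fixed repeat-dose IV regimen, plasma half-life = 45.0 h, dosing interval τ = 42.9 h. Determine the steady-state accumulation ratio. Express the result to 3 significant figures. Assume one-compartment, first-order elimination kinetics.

2.07

k = ln2 / t½ = 0.693147 / 45.0 = 0.01540 h⁻¹
e^(−kτ) = e^(−0.01540 × 42.9) = 0.5165
Accumulation ratio R = 1 / (1 − e^(−kτ)) = 1 / (1 − 0.5165) = 2.068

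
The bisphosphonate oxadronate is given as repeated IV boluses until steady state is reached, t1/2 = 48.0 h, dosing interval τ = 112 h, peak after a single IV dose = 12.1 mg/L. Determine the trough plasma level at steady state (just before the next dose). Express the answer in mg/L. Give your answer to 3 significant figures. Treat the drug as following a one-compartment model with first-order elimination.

k = ln2 / t½ = 0.693147 / 48.0 = 0.01444 h⁻¹
e^(−kτ) = e^(−0.01444 × 112) = 0.1984
Accumulation ratio R = 1 / (1 − e^(−kτ)) = 1 / (1 − 0.1984) = 1.248
Steady-state trough = C₀ × R × e^(−kτ) = 12.1 × 1.248 × 0.1984 = 2.996 mg/L

3.00 mg/L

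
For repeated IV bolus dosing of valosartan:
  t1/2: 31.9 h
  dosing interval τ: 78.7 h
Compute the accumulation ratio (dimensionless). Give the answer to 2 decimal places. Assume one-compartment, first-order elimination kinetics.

k = ln2 / t½ = 0.693147 / 31.9 = 0.02173 h⁻¹
e^(−kτ) = e^(−0.02173 × 78.7) = 0.1808
Accumulation ratio R = 1 / (1 − e^(−kτ)) = 1 / (1 − 0.1808) = 1.221

1.22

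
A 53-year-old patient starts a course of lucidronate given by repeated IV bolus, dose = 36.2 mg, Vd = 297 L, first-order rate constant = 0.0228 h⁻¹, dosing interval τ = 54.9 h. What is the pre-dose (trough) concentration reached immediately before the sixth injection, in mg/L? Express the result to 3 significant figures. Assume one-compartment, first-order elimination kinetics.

C₀ per dose = Dose / Vd = 36.2 / 297 = 0.1219 mg/L
Fraction remaining after one interval: r = e^(−kτ) = e^(−0.02280 × 54.9) = 0.2860
Before dose 6, 5 doses have been given (aged 1τ, 2τ, 3τ, 4τ, 5τ).
C_trough = C₀ × (r + r² + … + r^5) = C₀ × r(1−r^5)/(1−r)
        = 0.1219 × 0.2860 × (1 − 0.001914) / (1 − 0.2860) = 0.04873 mg/L

0.0487 mg/L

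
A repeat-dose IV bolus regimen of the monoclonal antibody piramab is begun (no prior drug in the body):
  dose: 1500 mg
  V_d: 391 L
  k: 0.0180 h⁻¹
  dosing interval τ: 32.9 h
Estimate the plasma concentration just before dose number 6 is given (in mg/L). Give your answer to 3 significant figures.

4.50 mg/L

C₀ per dose = Dose / Vd = 1500 / 391 = 3.836 mg/L
Fraction remaining after one interval: r = e^(−kτ) = e^(−0.01800 × 32.9) = 0.5531
Before dose 6, 5 doses have been given (aged 1τ, 2τ, 3τ, 4τ, 5τ).
C_trough = C₀ × (r + r² + … + r^5) = C₀ × r(1−r^5)/(1−r)
        = 3.836 × 0.5531 × (1 − 0.05176) / (1 − 0.5531) = 4.502 mg/L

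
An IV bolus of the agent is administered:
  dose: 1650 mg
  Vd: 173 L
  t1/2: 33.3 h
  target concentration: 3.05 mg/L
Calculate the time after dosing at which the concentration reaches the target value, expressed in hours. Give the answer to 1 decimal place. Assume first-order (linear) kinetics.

C₀ = Dose / Vd = 1650 / 173 = 9.538 mg/L
k = ln2 / t½ = 0.693147 / 33.3 = 0.02082 h⁻¹
t = ln(C₀ / C) / k = ln(9.538 / 3.05) / 0.02082
  = ln(3.127) / 0.02082 = 1.140 / 0.02082 = 54.76 h

54.8 h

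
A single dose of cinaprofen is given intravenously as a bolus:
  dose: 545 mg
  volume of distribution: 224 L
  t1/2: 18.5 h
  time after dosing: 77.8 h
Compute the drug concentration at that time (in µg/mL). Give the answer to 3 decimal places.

0.132 µg/mL

C₀ = Dose / Vd = 545.0 / 224 = 2.433 mg/L
k = ln2 / t½ = 0.693147 / 18.5 = 0.03747 h⁻¹
C = C₀ · e^(−k·t) = 2.433 × e^(−0.03747 × 77.8)
  = 2.433 × 0.05420 = 0.1319 mg/L
(0.1319 mg/L = 0.1319 µg/mL)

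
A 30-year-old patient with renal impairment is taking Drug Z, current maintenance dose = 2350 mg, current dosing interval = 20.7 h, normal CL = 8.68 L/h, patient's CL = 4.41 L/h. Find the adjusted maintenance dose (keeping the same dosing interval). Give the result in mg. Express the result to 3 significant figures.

To keep the same average steady-state level, dosing rate must scale with clearance.
CL ratio = 4.41 / 8.68 = 0.5081
New dose (same interval) = 2350 × 0.5081 = 1194 mg

1190 mg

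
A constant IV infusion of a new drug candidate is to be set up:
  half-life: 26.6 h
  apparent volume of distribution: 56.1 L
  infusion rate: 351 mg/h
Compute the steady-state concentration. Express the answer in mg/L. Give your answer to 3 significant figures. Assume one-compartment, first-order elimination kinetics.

240 mg/L

k = ln2 / t½ = 0.693147 / 26.6 = 0.02606 h⁻¹
CL = k × Vd = 0.02606 × 56.1 = 1.462 L/h
At steady state Css = R₀ / CL = 351 / 1.462 = 240.1 mg/L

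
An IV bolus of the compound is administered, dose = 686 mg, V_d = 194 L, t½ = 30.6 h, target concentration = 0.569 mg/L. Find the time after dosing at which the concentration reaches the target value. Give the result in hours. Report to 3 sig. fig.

C₀ = Dose / Vd = 686.0 / 194 = 3.536 mg/L
k = ln2 / t½ = 0.693147 / 30.6 = 0.02265 h⁻¹
t = ln(C₀ / C) / k = ln(3.536 / 0.569) / 0.02265
  = ln(6.214) / 0.02265 = 1.827 / 0.02265 = 80.66 h

80.7 h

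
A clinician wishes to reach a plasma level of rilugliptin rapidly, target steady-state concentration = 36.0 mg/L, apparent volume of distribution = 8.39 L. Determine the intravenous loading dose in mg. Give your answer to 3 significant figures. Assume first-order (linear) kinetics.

302 mg

LD = Css × Vd = 36.0 × 8.39 = 302.0 mg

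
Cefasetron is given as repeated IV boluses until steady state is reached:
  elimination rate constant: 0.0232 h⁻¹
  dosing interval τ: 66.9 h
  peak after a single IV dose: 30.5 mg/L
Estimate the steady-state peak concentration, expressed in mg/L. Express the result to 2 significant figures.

39 mg/L

e^(−kτ) = e^(−0.02320 × 66.9) = 0.2118
Accumulation ratio R = 1 / (1 − e^(−kτ)) = 1 / (1 − 0.2118) = 1.269
Steady-state peak = C₀ × R = 30.5 × 1.269 = 38.70 mg/L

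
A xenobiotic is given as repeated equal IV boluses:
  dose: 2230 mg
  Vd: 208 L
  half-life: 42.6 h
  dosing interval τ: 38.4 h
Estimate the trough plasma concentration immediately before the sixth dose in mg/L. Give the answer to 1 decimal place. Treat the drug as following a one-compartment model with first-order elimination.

C₀ per dose = Dose / Vd = 2230 / 208 = 10.72 mg/L
k = ln2 / t½ = 0.693147 / 42.6 = 0.01627 h⁻¹
Fraction remaining after one interval: r = e^(−kτ) = e^(−0.01627 × 38.4) = 0.5354
Before dose 6, 5 doses have been given (aged 1τ, 2τ, 3τ, 4τ, 5τ).
C_trough = C₀ × (r + r² + … + r^5) = C₀ × r(1−r^5)/(1−r)
        = 10.72 × 0.5354 × (1 − 0.04399) / (1 − 0.5354) = 11.81 mg/L

11.8 mg/L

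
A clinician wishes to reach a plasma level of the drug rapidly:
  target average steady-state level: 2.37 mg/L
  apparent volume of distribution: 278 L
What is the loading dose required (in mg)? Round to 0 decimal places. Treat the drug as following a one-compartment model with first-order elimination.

LD = Css × Vd = 2.37 × 278 = 658.9 mg

659 mg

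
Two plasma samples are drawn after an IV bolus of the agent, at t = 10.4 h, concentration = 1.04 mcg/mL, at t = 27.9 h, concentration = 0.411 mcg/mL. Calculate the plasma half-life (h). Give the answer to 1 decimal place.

k = ln(C₁/C₂) / (t₂ − t₁) = ln(1.04/0.411) / (27.9 − 10.4)
  = 0.9284 / 17.50 = 0.05305 h⁻¹
t½ = ln2 / k = 0.693147 / 0.05305 = 13.07 h

13.1 h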